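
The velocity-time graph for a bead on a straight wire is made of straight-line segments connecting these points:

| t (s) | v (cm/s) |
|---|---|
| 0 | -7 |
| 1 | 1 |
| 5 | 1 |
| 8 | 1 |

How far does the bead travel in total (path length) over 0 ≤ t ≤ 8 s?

Total distance travelled is ∫|v| dt — sum the magnitudes of each area piece.
0–1 s: v = 0 at t = 0.875 s; triangle areas 3.0625 + 0.0625 = 3.125 cm
1–5 s: |1| × 4 = 4 cm
5–8 s: |1| × 3 = 3 cm
Total distance = 10.125 cm

10.125 cm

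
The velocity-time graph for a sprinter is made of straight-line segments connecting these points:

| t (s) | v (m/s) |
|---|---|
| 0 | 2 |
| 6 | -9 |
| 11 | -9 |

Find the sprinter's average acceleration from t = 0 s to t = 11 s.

Average acceleration = Δv/Δt = (-9 − 2)/(11 − 0) = -1 m/s².

-1 m/s²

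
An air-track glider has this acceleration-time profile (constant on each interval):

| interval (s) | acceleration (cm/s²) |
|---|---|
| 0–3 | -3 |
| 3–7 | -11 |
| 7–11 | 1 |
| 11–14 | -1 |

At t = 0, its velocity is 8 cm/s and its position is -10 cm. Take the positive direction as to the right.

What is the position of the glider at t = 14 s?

-391 cm

On each constant-a segment, Δv = aΔt and Δx = v₀Δt + ½aΔt²; chain segment to segment.
0–3 s: v starts 8 cm/s; Δx = 8·3 + ½·-3·3² = 10.5 cm; v ends -1 cm/s.
3–7 s: v starts -1 cm/s; Δx = -1·4 + ½·-11·4² = -92 cm; v ends -45 cm/s.
7–11 s: v starts -45 cm/s; Δx = -45·4 + ½·1·4² = -172 cm; v ends -41 cm/s.
11–14 s: v starts -41 cm/s; Δx = -41·3 + ½·-1·3² = -127.5 cm; v ends -44 cm/s.
x(14) = -10 + Σ Δx = -391 cm.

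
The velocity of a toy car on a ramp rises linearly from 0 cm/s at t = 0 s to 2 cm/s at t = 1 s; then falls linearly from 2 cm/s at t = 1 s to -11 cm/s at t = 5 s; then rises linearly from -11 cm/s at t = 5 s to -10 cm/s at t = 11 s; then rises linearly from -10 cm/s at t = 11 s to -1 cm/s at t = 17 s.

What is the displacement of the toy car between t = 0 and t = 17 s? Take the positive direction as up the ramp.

Displacement is the signed area under the v-t curve.
0–1 s: ½(0 + 2)(1) = 1 cm
1–5 s: ½(2 + -11)(4) = -18 cm
5–11 s: ½(-11 + -10)(6) = -63 cm
11–17 s: ½(-10 + -1)(6) = -33 cm
Net displacement = -113 cm

-113 cm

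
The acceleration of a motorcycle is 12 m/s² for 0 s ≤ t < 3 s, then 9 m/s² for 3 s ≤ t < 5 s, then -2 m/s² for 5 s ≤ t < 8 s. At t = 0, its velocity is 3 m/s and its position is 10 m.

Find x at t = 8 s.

331 m

On each constant-a segment, Δv = aΔt and Δx = v₀Δt + ½aΔt²; chain segment to segment.
0–3 s: v starts 3 m/s; Δx = 3·3 + ½·12·3² = 63 m; v ends 39 m/s.
3–5 s: v starts 39 m/s; Δx = 39·2 + ½·9·2² = 96 m; v ends 57 m/s.
5–8 s: v starts 57 m/s; Δx = 57·3 + ½·-2·3² = 162 m; v ends 51 m/s.
x(8) = 10 + Σ Δx = 331 m.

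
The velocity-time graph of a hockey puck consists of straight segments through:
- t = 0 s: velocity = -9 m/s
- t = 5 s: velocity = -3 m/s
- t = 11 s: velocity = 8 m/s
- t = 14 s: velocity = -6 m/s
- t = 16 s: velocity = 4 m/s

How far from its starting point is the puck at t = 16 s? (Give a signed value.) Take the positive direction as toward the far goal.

-14 m

Displacement is the signed area under the v-t curve.
0–5 s: ½(-9 + -3)(5) = -30 m
5–11 s: ½(-3 + 8)(6) = 15 m
11–14 s: ½(8 + -6)(3) = 3 m
14–16 s: ½(-6 + 4)(2) = -2 m
Net displacement = -14 m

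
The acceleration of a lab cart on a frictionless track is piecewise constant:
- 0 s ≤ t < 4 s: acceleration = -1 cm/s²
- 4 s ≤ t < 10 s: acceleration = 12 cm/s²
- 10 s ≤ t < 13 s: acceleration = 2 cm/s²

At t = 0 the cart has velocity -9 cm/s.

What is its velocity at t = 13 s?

Δv equals the area under the a-t graph; then v = v₀ + Δv.
0–4 s: -1 × 4 = -4 cm/s
4–10 s: 12 × 6 = 72 cm/s
10–13 s: 2 × 3 = 6 cm/s
Δv = 74 cm/s, so v(13) = -9 + (74) = 65 cm/s.

65 cm/s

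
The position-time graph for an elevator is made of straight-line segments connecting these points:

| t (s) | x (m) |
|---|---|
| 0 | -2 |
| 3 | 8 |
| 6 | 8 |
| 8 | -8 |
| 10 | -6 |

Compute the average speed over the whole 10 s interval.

Average speed = (total path length)/(elapsed time); on a piecewise-linear x-t graph the path length is Σ|Δx|.
0–3 s: |Δx| = |8 − -2| = 10 m
3–6 s: |Δx| = |8 − 8| = 0 m
6–8 s: |Δx| = |-8 − 8| = 16 m
8–10 s: |Δx| = |-6 − -8| = 2 m
Total path = 28 m; average speed = 28/10 = 2.8 m/s.

2.8 m/s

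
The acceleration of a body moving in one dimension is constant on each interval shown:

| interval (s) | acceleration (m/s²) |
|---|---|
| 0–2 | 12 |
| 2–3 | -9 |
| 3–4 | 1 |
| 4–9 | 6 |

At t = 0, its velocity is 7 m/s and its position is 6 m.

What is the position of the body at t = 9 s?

283 m

On each constant-a segment, Δv = aΔt and Δx = v₀Δt + ½aΔt²; chain segment to segment.
0–2 s: v starts 7 m/s; Δx = 7·2 + ½·12·2² = 38 m; v ends 31 m/s.
2–3 s: v starts 31 m/s; Δx = 31·1 + ½·-9·1² = 26.5 m; v ends 22 m/s.
3–4 s: v starts 22 m/s; Δx = 22·1 + ½·1·1² = 22.5 m; v ends 23 m/s.
4–9 s: v starts 23 m/s; Δx = 23·5 + ½·6·5² = 190 m; v ends 53 m/s.
x(9) = 6 + Σ Δx = 283 m.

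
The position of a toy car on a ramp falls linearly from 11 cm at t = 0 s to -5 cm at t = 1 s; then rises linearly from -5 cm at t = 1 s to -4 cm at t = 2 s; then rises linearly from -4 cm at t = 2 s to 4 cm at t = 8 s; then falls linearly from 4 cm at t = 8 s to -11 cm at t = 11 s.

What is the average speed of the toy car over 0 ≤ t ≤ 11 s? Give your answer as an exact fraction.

Average speed = (total path length)/(elapsed time); on a piecewise-linear x-t graph the path length is Σ|Δx|.
0–1 s: |Δx| = |-5 − 11| = 16 cm
1–2 s: |Δx| = |-4 − -5| = 1 cm
2–8 s: |Δx| = |4 − -4| = 8 cm
8–11 s: |Δx| = |-11 − 4| = 15 cm
Total path = 40 cm; average speed = 40/11 = 40/11 cm/s.

40/11 cm/s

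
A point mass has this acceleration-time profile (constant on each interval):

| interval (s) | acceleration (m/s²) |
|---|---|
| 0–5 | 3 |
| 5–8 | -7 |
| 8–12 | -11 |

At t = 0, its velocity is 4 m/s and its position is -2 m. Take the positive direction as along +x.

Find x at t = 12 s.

On each constant-a segment, Δv = aΔt and Δx = v₀Δt + ½aΔt²; chain segment to segment.
0–5 s: v starts 4 m/s; Δx = 4·5 + ½·3·5² = 57.5 m; v ends 19 m/s.
5–8 s: v starts 19 m/s; Δx = 19·3 + ½·-7·3² = 25.5 m; v ends -2 m/s.
8–12 s: v starts -2 m/s; Δx = -2·4 + ½·-11·4² = -96 m; v ends -46 m/s.
x(12) = -2 + Σ Δx = -15 m.

-15 m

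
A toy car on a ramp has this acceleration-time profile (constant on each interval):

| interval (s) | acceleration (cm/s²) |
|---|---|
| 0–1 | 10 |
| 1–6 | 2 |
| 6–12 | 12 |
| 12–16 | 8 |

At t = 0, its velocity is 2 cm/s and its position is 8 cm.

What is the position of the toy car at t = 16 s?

On each constant-a segment, Δv = aΔt and Δx = v₀Δt + ½aΔt²; chain segment to segment.
0–1 s: v starts 2 cm/s; Δx = 2·1 + ½·10·1² = 7 cm; v ends 12 cm/s.
1–6 s: v starts 12 cm/s; Δx = 12·5 + ½·2·5² = 85 cm; v ends 22 cm/s.
6–12 s: v starts 22 cm/s; Δx = 22·6 + ½·12·6² = 348 cm; v ends 94 cm/s.
12–16 s: v starts 94 cm/s; Δx = 94·4 + ½·8·4² = 440 cm; v ends 126 cm/s.
x(16) = 8 + Σ Δx = 888 cm.

888 cm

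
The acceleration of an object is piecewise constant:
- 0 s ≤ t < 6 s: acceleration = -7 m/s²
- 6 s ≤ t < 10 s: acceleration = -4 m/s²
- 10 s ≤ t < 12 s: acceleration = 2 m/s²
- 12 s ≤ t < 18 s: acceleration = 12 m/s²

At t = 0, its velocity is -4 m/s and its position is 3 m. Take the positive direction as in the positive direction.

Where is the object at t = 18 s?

-615 m

On each constant-a segment, Δv = aΔt and Δx = v₀Δt + ½aΔt²; chain segment to segment.
0–6 s: v starts -4 m/s; Δx = -4·6 + ½·-7·6² = -150 m; v ends -46 m/s.
6–10 s: v starts -46 m/s; Δx = -46·4 + ½·-4·4² = -216 m; v ends -62 m/s.
10–12 s: v starts -62 m/s; Δx = -62·2 + ½·2·2² = -120 m; v ends -58 m/s.
12–18 s: v starts -58 m/s; Δx = -58·6 + ½·12·6² = -132 m; v ends 14 m/s.
x(18) = 3 + Σ Δx = -615 m.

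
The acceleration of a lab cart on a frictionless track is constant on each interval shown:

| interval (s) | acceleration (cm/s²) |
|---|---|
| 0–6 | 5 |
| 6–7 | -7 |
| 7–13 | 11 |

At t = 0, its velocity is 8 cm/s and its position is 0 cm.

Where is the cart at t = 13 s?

556.5 cm

On each constant-a segment, Δv = aΔt and Δx = v₀Δt + ½aΔt²; chain segment to segment.
0–6 s: v starts 8 cm/s; Δx = 8·6 + ½·5·6² = 138 cm; v ends 38 cm/s.
6–7 s: v starts 38 cm/s; Δx = 38·1 + ½·-7·1² = 34.5 cm; v ends 31 cm/s.
7–13 s: v starts 31 cm/s; Δx = 31·6 + ½·11·6² = 384 cm; v ends 97 cm/s.
x(13) = 0 + Σ Δx = 556.5 cm.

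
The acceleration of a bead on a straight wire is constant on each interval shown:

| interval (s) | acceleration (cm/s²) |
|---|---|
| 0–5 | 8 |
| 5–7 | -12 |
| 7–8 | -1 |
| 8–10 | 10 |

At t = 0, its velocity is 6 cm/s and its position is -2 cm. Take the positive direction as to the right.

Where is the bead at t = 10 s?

On each constant-a segment, Δv = aΔt and Δx = v₀Δt + ½aΔt²; chain segment to segment.
0–5 s: v starts 6 cm/s; Δx = 6·5 + ½·8·5² = 130 cm; v ends 46 cm/s.
5–7 s: v starts 46 cm/s; Δx = 46·2 + ½·-12·2² = 68 cm; v ends 22 cm/s.
7–8 s: v starts 22 cm/s; Δx = 22·1 + ½·-1·1² = 21.5 cm; v ends 21 cm/s.
8–10 s: v starts 21 cm/s; Δx = 21·2 + ½·10·2² = 62 cm; v ends 41 cm/s.
x(10) = -2 + Σ Δx = 279.5 cm.

279.5 cm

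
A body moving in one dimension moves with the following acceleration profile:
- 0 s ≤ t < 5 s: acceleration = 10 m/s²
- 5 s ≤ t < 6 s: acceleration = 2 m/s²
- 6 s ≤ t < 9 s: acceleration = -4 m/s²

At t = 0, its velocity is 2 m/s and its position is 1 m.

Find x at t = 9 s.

On each constant-a segment, Δv = aΔt and Δx = v₀Δt + ½aΔt²; chain segment to segment.
0–5 s: v starts 2 m/s; Δx = 2·5 + ½·10·5² = 135 m; v ends 52 m/s.
5–6 s: v starts 52 m/s; Δx = 52·1 + ½·2·1² = 53 m; v ends 54 m/s.
6–9 s: v starts 54 m/s; Δx = 54·3 + ½·-4·3² = 144 m; v ends 42 m/s.
x(9) = 1 + Σ Δx = 333 m.

333 m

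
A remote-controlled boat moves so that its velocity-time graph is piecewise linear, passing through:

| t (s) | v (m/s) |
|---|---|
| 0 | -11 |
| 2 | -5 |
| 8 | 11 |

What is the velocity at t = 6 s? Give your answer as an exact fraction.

17/3 m/s

On 2–8 s the graph is linear from -5 to 11 m/s: v(6) = -5 + (11 − -5)·(6 − 2)/(8 − 2) = 17/3 m/s.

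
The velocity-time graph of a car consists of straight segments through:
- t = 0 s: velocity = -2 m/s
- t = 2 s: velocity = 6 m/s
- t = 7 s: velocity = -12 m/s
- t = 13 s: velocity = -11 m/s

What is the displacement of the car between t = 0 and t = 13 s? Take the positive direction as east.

-80 m

Net displacement equals the area under the velocity-time graph (areas below the axis count negative).
0–2 s: ½(-2 + 6)(2) = 4 m
2–7 s: ½(6 + -12)(5) = -15 m
7–13 s: ½(-12 + -11)(6) = -69 m
Net displacement = -80 m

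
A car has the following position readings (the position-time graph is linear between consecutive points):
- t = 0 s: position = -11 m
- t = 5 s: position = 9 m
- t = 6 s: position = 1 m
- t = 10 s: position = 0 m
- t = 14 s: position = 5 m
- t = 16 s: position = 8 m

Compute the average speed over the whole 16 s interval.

2.3125 m/s

Average speed = (total path length)/(elapsed time); on a piecewise-linear x-t graph the path length is Σ|Δx|.
0–5 s: |Δx| = |9 − -11| = 20 m
5–6 s: |Δx| = |1 − 9| = 8 m
6–10 s: |Δx| = |0 − 1| = 1 m
10–14 s: |Δx| = |5 − 0| = 5 m
14–16 s: |Δx| = |8 − 5| = 3 m
Total path = 37 m; average speed = 37/16 = 2.3125 m/s.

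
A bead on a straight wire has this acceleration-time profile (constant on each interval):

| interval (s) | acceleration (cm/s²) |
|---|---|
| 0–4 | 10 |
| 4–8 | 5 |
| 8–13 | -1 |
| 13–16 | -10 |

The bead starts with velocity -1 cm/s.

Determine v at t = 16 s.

24 cm/s

Δv equals the area under the a-t graph; then v = v₀ + Δv.
0–4 s: 10 × 4 = 40 cm/s
4–8 s: 5 × 4 = 20 cm/s
8–13 s: -1 × 5 = -5 cm/s
13–16 s: -10 × 3 = -30 cm/s
Δv = 25 cm/s, so v(16) = -1 + (25) = 24 cm/s.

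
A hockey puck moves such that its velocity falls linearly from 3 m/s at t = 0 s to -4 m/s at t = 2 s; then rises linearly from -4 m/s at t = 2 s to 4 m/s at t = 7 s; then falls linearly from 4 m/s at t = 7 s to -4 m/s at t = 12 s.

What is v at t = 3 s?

-2.4 m/s

On 2–7 s the graph is linear from -4 to 4 m/s: v(3) = -4 + (4 − -4)·(3 − 2)/(7 − 2) = -2.4 m/s.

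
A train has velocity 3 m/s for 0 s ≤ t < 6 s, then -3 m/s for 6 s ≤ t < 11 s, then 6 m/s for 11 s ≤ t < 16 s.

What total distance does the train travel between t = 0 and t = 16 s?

63 m

Total distance travelled is ∫|v| dt — sum the magnitudes of each area piece.
0–6 s: |3| × 6 = 18 m
6–11 s: |-3| × 5 = 15 m
11–16 s: |6| × 5 = 30 m
Total distance = 63 m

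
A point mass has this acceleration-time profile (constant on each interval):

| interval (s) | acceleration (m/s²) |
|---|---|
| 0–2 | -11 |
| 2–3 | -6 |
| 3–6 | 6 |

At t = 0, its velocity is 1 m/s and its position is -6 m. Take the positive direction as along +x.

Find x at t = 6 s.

On each constant-a segment, Δv = aΔt and Δx = v₀Δt + ½aΔt²; chain segment to segment.
0–2 s: v starts 1 m/s; Δx = 1·2 + ½·-11·2² = -20 m; v ends -21 m/s.
2–3 s: v starts -21 m/s; Δx = -21·1 + ½·-6·1² = -24 m; v ends -27 m/s.
3–6 s: v starts -27 m/s; Δx = -27·3 + ½·6·3² = -54 m; v ends -9 m/s.
x(6) = -6 + Σ Δx = -104 m.

-104 m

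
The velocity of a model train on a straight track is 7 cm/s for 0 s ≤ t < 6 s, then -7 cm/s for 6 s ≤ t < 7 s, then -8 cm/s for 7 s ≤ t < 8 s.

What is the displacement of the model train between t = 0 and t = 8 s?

Net displacement equals the area under the velocity-time graph (areas below the axis count negative).
0–6 s: 7 × 6 = 42 cm
6–7 s: -7 × 1 = -7 cm
7–8 s: -8 × 1 = -8 cm
Net displacement = 27 cm

27 cm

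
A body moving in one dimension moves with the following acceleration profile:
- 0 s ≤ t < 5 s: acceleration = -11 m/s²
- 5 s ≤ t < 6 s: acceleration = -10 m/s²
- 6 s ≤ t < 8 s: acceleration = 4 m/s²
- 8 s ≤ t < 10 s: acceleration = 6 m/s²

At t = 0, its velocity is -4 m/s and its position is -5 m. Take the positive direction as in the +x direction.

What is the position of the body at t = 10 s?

On each constant-a segment, Δv = aΔt and Δx = v₀Δt + ½aΔt²; chain segment to segment.
0–5 s: v starts -4 m/s; Δx = -4·5 + ½·-11·5² = -157.5 m; v ends -59 m/s.
5–6 s: v starts -59 m/s; Δx = -59·1 + ½·-10·1² = -64 m; v ends -69 m/s.
6–8 s: v starts -69 m/s; Δx = -69·2 + ½·4·2² = -130 m; v ends -61 m/s.
8–10 s: v starts -61 m/s; Δx = -61·2 + ½·6·2² = -110 m; v ends -49 m/s.
x(10) = -5 + Σ Δx = -466.5 m.

-466.5 m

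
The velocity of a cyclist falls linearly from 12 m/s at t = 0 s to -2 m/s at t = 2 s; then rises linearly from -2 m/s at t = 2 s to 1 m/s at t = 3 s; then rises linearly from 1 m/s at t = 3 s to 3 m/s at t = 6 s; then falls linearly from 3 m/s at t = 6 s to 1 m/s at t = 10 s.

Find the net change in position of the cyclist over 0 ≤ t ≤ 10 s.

Displacement is the signed area under the v-t curve.
0–2 s: ½(12 + -2)(2) = 10 m
2–3 s: ½(-2 + 1)(1) = -0.5 m
3–6 s: ½(1 + 3)(3) = 6 m
6–10 s: ½(3 + 1)(4) = 8 m
Net displacement = 23.5 m

23.5 m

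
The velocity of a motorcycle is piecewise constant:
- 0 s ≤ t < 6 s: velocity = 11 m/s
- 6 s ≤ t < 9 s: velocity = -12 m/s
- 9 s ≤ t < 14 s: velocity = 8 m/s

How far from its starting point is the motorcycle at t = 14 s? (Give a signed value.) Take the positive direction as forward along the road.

70 m

Displacement is the signed area under the v-t curve.
0–6 s: 11 × 6 = 66 m
6–9 s: -12 × 3 = -36 m
9–14 s: 8 × 5 = 40 m
Net displacement = 70 m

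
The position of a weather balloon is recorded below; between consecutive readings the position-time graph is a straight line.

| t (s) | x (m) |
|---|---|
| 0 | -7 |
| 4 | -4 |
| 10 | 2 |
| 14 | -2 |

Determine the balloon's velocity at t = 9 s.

Velocity is the slope of the x-t graph on 4–10 s: (2 − -4)/(10 − 4) = 1 m/s.

1 m/s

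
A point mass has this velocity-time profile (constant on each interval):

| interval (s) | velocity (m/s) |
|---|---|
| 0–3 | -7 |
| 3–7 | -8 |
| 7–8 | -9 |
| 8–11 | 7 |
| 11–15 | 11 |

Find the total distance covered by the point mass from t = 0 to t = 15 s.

Total distance travelled is ∫|v| dt — sum the magnitudes of each area piece.
0–3 s: |-7| × 3 = 21 m
3–7 s: |-8| × 4 = 32 m
7–8 s: |-9| × 1 = 9 m
8–11 s: |7| × 3 = 21 m
11–15 s: |11| × 4 = 44 m
Total distance = 127 m

127 m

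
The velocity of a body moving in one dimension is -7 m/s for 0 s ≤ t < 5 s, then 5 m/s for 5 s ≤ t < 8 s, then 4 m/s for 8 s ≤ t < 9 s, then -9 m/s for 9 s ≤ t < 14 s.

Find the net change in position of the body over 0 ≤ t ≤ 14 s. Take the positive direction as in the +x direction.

-61 m

Net displacement equals the area under the velocity-time graph (areas below the axis count negative).
0–5 s: -7 × 5 = -35 m
5–8 s: 5 × 3 = 15 m
8–9 s: 4 × 1 = 4 m
9–14 s: -9 × 5 = -45 m
Net displacement = -61 m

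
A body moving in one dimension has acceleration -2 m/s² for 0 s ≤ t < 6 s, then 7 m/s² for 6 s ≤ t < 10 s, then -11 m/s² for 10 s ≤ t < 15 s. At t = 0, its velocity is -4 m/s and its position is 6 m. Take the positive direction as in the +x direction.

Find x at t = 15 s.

On each constant-a segment, Δv = aΔt and Δx = v₀Δt + ½aΔt²; chain segment to segment.
0–6 s: v starts -4 m/s; Δx = -4·6 + ½·-2·6² = -60 m; v ends -16 m/s.
6–10 s: v starts -16 m/s; Δx = -16·4 + ½·7·4² = -8 m; v ends 12 m/s.
10–15 s: v starts 12 m/s; Δx = 12·5 + ½·-11·5² = -77.5 m; v ends -43 m/s.
x(15) = 6 + Σ Δx = -139.5 m.

-139.5 m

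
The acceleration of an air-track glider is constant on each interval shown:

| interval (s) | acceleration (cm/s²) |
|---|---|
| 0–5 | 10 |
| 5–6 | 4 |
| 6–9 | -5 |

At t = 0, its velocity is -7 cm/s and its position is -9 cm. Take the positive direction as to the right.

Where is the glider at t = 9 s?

On each constant-a segment, Δv = aΔt and Δx = v₀Δt + ½aΔt²; chain segment to segment.
0–5 s: v starts -7 cm/s; Δx = -7·5 + ½·10·5² = 90 cm; v ends 43 cm/s.
5–6 s: v starts 43 cm/s; Δx = 43·1 + ½·4·1² = 45 cm; v ends 47 cm/s.
6–9 s: v starts 47 cm/s; Δx = 47·3 + ½·-5·3² = 118.5 cm; v ends 32 cm/s.
x(9) = -9 + Σ Δx = 244.5 cm.

244.5 cm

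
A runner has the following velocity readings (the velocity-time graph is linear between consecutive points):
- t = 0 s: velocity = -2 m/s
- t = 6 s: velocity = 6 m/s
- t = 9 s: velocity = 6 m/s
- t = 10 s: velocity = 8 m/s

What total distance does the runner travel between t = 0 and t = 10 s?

Total distance travelled is ∫|v| dt — sum the magnitudes of each area piece.
0–6 s: v = 0 at t = 1.5 s; triangle areas 1.5 + 13.5 = 15 m
6–9 s: |6| × 3 = 18 m
9–10 s: |½(6 + 8)(1)| = 7 m
Total distance = 40 m

40 m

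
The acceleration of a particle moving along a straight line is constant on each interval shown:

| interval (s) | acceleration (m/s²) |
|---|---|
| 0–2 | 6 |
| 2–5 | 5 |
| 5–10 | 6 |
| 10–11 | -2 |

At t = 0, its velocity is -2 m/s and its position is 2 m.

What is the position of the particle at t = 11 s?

On each constant-a segment, Δv = aΔt and Δx = v₀Δt + ½aΔt²; chain segment to segment.
0–2 s: v starts -2 m/s; Δx = -2·2 + ½·6·2² = 8 m; v ends 10 m/s.
2–5 s: v starts 10 m/s; Δx = 10·3 + ½·5·3² = 52.5 m; v ends 25 m/s.
5–10 s: v starts 25 m/s; Δx = 25·5 + ½·6·5² = 200 m; v ends 55 m/s.
10–11 s: v starts 55 m/s; Δx = 55·1 + ½·-2·1² = 54 m; v ends 53 m/s.
x(11) = 2 + Σ Δx = 316.5 m.

316.5 m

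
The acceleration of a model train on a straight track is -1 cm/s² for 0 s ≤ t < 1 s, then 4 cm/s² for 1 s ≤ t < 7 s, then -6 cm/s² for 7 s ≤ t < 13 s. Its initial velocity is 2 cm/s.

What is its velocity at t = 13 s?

-11 cm/s

Δv equals the area under the a-t graph; then v = v₀ + Δv.
0–1 s: -1 × 1 = -1 cm/s
1–7 s: 4 × 6 = 24 cm/s
7–13 s: -6 × 6 = -36 cm/s
Δv = -13 cm/s, so v(13) = 2 + (-13) = -11 cm/s.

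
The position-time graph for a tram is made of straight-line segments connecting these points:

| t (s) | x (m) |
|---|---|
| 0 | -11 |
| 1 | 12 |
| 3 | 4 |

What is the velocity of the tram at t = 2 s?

-4 m/s

Velocity is the slope of the x-t graph on 1–3 s: (4 − 12)/(3 − 1) = -4 m/s.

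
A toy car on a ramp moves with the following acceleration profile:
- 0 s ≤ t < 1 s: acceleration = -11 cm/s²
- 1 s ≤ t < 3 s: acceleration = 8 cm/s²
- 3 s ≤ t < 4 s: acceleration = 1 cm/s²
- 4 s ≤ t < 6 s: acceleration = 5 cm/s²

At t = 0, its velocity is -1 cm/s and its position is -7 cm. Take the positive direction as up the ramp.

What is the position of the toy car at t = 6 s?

On each constant-a segment, Δv = aΔt and Δx = v₀Δt + ½aΔt²; chain segment to segment.
0–1 s: v starts -1 cm/s; Δx = -1·1 + ½·-11·1² = -6.5 cm; v ends -12 cm/s.
1–3 s: v starts -12 cm/s; Δx = -12·2 + ½·8·2² = -8 cm; v ends 4 cm/s.
3–4 s: v starts 4 cm/s; Δx = 4·1 + ½·1·1² = 4.5 cm; v ends 5 cm/s.
4–6 s: v starts 5 cm/s; Δx = 5·2 + ½·5·2² = 20 cm; v ends 15 cm/s.
x(6) = -7 + Σ Δx = 3 cm.

3 cm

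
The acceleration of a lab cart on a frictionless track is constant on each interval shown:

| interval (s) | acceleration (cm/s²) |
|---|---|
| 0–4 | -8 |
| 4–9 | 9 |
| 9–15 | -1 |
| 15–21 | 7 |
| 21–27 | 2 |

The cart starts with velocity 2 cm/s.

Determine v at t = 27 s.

Δv equals the area under the a-t graph; then v = v₀ + Δv.
0–4 s: -8 × 4 = -32 cm/s
4–9 s: 9 × 5 = 45 cm/s
9–15 s: -1 × 6 = -6 cm/s
15–21 s: 7 × 6 = 42 cm/s
21–27 s: 2 × 6 = 12 cm/s
Δv = 61 cm/s, so v(27) = 2 + (61) = 63 cm/s.

63 cm/s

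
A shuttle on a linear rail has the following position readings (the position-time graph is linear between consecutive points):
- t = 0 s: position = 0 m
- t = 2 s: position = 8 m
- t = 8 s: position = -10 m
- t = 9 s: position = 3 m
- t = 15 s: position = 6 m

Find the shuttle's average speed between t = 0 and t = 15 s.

Average speed = (total path length)/(elapsed time); on a piecewise-linear x-t graph the path length is Σ|Δx|.
0–2 s: |Δx| = |8 − 0| = 8 m
2–8 s: |Δx| = |-10 − 8| = 18 m
8–9 s: |Δx| = |3 − -10| = 13 m
9–15 s: |Δx| = |6 − 3| = 3 m
Total path = 42 m; average speed = 42/15 = 2.8 m/s.

2.8 m/s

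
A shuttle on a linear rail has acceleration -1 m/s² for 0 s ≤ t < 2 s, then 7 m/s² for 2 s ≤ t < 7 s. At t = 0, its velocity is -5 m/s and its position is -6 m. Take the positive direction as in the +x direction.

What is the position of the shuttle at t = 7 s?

On each constant-a segment, Δv = aΔt and Δx = v₀Δt + ½aΔt²; chain segment to segment.
0–2 s: v starts -5 m/s; Δx = -5·2 + ½·-1·2² = -12 m; v ends -7 m/s.
2–7 s: v starts -7 m/s; Δx = -7·5 + ½·7·5² = 52.5 m; v ends 28 m/s.
x(7) = -6 + Σ Δx = 34.5 m.

34.5 m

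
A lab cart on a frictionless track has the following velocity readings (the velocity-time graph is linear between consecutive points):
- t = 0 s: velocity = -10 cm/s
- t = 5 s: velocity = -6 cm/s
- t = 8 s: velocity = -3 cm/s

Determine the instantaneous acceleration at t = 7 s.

Acceleration is the slope of the v-t graph on 5–8 s: (-3 − -6)/(8 − 5) = 1 cm/s².

1 cm/s²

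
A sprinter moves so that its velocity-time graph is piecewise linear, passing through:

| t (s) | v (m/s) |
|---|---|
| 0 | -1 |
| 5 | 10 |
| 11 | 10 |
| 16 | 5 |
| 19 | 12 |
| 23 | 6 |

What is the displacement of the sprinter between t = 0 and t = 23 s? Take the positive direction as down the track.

181.5 m

Net displacement equals the area under the velocity-time graph (areas below the axis count negative).
0–5 s: ½(-1 + 10)(5) = 22.5 m
5–11 s: 10 × 6 = 60 m
11–16 s: ½(10 + 5)(5) = 37.5 m
16–19 s: ½(5 + 12)(3) = 25.5 m
19–23 s: ½(12 + 6)(4) = 36 m
Net displacement = 181.5 m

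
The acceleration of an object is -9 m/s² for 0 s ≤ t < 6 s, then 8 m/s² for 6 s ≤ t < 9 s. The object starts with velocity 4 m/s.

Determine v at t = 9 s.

Δv equals the area under the a-t graph; then v = v₀ + Δv.
0–6 s: -9 × 6 = -54 m/s
6–9 s: 8 × 3 = 24 m/s
Δv = -30 m/s, so v(9) = 4 + (-30) = -26 m/s.

-26 m/s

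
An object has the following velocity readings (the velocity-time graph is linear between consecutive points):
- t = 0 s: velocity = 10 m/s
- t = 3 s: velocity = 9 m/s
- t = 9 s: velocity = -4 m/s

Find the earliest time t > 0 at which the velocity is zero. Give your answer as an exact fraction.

v changes sign on 3–9 s (from 9 to -4); the graph is linear there, so v = 0 at t = 3 + (-9)·(9 − 3)/(-4 − 9) = 93/13 s.

t = 93/13 s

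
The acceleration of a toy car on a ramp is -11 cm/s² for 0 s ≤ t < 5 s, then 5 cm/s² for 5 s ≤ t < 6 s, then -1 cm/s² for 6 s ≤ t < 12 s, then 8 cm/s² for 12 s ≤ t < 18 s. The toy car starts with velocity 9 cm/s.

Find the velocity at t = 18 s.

Δv equals the area under the a-t graph; then v = v₀ + Δv.
0–5 s: -11 × 5 = -55 cm/s
5–6 s: 5 × 1 = 5 cm/s
6–12 s: -1 × 6 = -6 cm/s
12–18 s: 8 × 6 = 48 cm/s
Δv = -8 cm/s, so v(18) = 9 + (-8) = 1 cm/s.

1 cm/s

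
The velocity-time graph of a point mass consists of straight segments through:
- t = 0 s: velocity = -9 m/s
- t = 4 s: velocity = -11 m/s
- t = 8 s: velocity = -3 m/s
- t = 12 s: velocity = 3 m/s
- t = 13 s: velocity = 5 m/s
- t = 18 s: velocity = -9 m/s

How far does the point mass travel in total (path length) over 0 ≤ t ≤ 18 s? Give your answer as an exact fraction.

1357/14 m

Distance (not displacement) is the total path length: add the absolute areas under v-t.
0–4 s: |½(-9 + -11)(4)| = 40 m
4–8 s: |½(-11 + -3)(4)| = 28 m
8–12 s: v = 0 at t = 10 s; triangle areas 3 + 3 = 6 m
12–13 s: |½(3 + 5)(1)| = 4 m
13–18 s: v = 0 at t = 207/14 s; triangle areas 125/28 + 405/28 = 265/14 m
Total distance = 1357/14 m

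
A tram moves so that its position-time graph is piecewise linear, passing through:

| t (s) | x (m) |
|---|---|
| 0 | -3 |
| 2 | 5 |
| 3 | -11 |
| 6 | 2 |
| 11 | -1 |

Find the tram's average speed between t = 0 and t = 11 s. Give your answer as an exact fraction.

40/11 m/s

Average speed = (total path length)/(elapsed time); on a piecewise-linear x-t graph the path length is Σ|Δx|.
0–2 s: |Δx| = |5 − -3| = 8 m
2–3 s: |Δx| = |-11 − 5| = 16 m
3–6 s: |Δx| = |2 − -11| = 13 m
6–11 s: |Δx| = |-1 − 2| = 3 m
Total path = 40 m; average speed = 40/11 = 40/11 m/s.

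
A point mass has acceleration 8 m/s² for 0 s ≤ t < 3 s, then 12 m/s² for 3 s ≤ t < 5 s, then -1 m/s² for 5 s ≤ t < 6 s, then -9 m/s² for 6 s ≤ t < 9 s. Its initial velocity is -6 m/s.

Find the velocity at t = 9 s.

Δv equals the area under the a-t graph; then v = v₀ + Δv.
0–3 s: 8 × 3 = 24 m/s
3–5 s: 12 × 2 = 24 m/s
5–6 s: -1 × 1 = -1 m/s
6–9 s: -9 × 3 = -27 m/s
Δv = 20 m/s, so v(9) = -6 + (20) = 14 m/s.

14 m/s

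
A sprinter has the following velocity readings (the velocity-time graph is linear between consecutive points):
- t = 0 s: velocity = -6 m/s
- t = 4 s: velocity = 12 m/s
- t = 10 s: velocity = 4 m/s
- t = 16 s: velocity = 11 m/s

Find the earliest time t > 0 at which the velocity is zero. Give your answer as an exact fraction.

v changes sign on 0–4 s (from -6 to 12); the graph is linear there, so v = 0 at t = 0 + (6)·(4 − 0)/(12 − -6) = 4/3 s.

t = 4/3 s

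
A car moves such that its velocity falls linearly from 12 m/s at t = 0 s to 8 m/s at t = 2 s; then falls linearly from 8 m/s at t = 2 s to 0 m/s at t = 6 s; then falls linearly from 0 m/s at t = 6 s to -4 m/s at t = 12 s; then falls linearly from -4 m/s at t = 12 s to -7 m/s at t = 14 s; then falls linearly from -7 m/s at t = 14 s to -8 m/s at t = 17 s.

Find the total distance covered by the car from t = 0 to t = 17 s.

Total distance travelled is ∫|v| dt — sum the magnitudes of each area piece.
0–2 s: |½(12 + 8)(2)| = 20 m
2–6 s: |½(8 + 0)(4)| = 16 m
6–12 s: |½(0 + -4)(6)| = 12 m
12–14 s: |½(-4 + -7)(2)| = 11 m
14–17 s: |½(-7 + -8)(3)| = 22.5 m
Total distance = 81.5 m

81.5 m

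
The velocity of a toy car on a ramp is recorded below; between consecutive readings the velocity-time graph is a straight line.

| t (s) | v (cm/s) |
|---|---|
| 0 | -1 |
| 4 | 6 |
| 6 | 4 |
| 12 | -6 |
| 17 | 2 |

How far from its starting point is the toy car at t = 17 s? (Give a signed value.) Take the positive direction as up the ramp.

Displacement is the signed area under the v-t curve.
0–4 s: ½(-1 + 6)(4) = 10 cm
4–6 s: ½(6 + 4)(2) = 10 cm
6–12 s: ½(4 + -6)(6) = -6 cm
12–17 s: ½(-6 + 2)(5) = -10 cm
Net displacement = 4 cm

4 cm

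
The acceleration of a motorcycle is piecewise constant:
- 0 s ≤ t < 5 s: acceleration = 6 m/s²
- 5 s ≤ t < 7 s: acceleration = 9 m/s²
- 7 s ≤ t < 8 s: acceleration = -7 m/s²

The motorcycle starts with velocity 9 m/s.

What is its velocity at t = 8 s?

50 m/s

Δv equals the area under the a-t graph; then v = v₀ + Δv.
0–5 s: 6 × 5 = 30 m/s
5–7 s: 9 × 2 = 18 m/s
7–8 s: -7 × 1 = -7 m/s
Δv = 41 m/s, so v(8) = 9 + (41) = 50 m/s.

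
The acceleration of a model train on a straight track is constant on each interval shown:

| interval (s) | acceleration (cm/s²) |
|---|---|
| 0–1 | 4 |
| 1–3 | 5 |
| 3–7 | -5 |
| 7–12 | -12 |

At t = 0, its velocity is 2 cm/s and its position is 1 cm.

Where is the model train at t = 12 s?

On each constant-a segment, Δv = aΔt and Δx = v₀Δt + ½aΔt²; chain segment to segment.
0–1 s: v starts 2 cm/s; Δx = 2·1 + ½·4·1² = 4 cm; v ends 6 cm/s.
1–3 s: v starts 6 cm/s; Δx = 6·2 + ½·5·2² = 22 cm; v ends 16 cm/s.
3–7 s: v starts 16 cm/s; Δx = 16·4 + ½·-5·4² = 24 cm; v ends -4 cm/s.
7–12 s: v starts -4 cm/s; Δx = -4·5 + ½·-12·5² = -170 cm; v ends -64 cm/s.
x(12) = 1 + Σ Δx = -119 cm.

-119 cm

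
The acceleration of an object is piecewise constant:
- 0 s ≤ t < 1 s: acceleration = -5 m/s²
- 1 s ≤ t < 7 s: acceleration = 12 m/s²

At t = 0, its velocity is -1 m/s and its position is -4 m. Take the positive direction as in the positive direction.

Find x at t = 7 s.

172.5 m

On each constant-a segment, Δv = aΔt and Δx = v₀Δt + ½aΔt²; chain segment to segment.
0–1 s: v starts -1 m/s; Δx = -1·1 + ½·-5·1² = -3.5 m; v ends -6 m/s.
1–7 s: v starts -6 m/s; Δx = -6·6 + ½·12·6² = 180 m; v ends 66 m/s.
x(7) = -4 + Σ Δx = 172.5 m.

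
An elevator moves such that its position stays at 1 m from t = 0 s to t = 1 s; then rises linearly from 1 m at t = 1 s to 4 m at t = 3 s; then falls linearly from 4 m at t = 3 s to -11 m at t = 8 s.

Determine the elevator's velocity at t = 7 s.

-3 m/s

Velocity is the slope of the x-t graph on 3–8 s: (-11 − 4)/(8 − 3) = -3 m/s.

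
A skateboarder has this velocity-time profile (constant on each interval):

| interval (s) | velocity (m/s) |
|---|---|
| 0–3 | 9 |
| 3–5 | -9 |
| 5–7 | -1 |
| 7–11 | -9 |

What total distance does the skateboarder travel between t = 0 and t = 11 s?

83 m

Total distance travelled is ∫|v| dt — sum the magnitudes of each area piece.
0–3 s: |9| × 3 = 27 m
3–5 s: |-9| × 2 = 18 m
5–7 s: |-1| × 2 = 2 m
7–11 s: |-9| × 4 = 36 m
Total distance = 83 m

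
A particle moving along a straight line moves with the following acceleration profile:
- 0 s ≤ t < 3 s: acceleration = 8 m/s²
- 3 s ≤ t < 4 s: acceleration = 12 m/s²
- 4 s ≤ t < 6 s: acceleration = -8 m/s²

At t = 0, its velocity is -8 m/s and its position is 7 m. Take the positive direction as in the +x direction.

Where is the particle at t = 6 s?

81 m

On each constant-a segment, Δv = aΔt and Δx = v₀Δt + ½aΔt²; chain segment to segment.
0–3 s: v starts -8 m/s; Δx = -8·3 + ½·8·3² = 12 m; v ends 16 m/s.
3–4 s: v starts 16 m/s; Δx = 16·1 + ½·12·1² = 22 m; v ends 28 m/s.
4–6 s: v starts 28 m/s; Δx = 28·2 + ½·-8·2² = 40 m; v ends 12 m/s.
x(6) = 7 + Σ Δx = 81 m.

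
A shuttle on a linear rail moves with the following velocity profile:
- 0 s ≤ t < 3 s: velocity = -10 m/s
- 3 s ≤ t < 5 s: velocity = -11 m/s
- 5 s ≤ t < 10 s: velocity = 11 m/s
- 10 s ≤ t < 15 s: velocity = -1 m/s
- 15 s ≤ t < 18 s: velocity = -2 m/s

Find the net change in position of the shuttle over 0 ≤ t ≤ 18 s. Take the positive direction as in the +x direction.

-8 m

Displacement is the signed area under the v-t curve.
0–3 s: -10 × 3 = -30 m
3–5 s: -11 × 2 = -22 m
5–10 s: 11 × 5 = 55 m
10–15 s: -1 × 5 = -5 m
15–18 s: -2 × 3 = -6 m
Net displacement = -8 m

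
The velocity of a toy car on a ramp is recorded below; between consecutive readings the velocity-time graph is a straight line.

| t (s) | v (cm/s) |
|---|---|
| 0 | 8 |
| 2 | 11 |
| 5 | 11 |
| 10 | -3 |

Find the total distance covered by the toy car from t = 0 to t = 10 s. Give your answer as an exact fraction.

1053/14 cm

Total distance travelled is ∫|v| dt — sum the magnitudes of each area piece.
0–2 s: |½(8 + 11)(2)| = 19 cm
2–5 s: |11| × 3 = 33 cm
5–10 s: v = 0 at t = 125/14 s; triangle areas 605/28 + 45/28 = 325/14 cm
Total distance = 1053/14 cm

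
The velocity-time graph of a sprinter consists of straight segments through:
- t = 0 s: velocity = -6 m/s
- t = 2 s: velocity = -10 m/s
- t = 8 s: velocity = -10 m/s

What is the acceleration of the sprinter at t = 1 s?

Acceleration is the slope of the v-t graph on 0–2 s: (-10 − -6)/(2 − 0) = -2 m/s².

-2 m/s²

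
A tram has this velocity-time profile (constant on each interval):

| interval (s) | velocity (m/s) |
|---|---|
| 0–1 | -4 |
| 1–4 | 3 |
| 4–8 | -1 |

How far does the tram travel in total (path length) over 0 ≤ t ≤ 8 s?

Total distance travelled is ∫|v| dt — sum the magnitudes of each area piece.
0–1 s: |-4| × 1 = 4 m
1–4 s: |3| × 3 = 9 m
4–8 s: |-1| × 4 = 4 m
Total distance = 17 m

17 m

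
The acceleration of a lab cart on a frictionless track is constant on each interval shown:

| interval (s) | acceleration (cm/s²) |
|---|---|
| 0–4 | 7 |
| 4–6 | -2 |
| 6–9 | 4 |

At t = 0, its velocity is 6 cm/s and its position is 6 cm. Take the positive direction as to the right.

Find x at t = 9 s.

258 cm

On each constant-a segment, Δv = aΔt and Δx = v₀Δt + ½aΔt²; chain segment to segment.
0–4 s: v starts 6 cm/s; Δx = 6·4 + ½·7·4² = 80 cm; v ends 34 cm/s.
4–6 s: v starts 34 cm/s; Δx = 34·2 + ½·-2·2² = 64 cm; v ends 30 cm/s.
6–9 s: v starts 30 cm/s; Δx = 30·3 + ½·4·3² = 108 cm; v ends 42 cm/s.
x(9) = 6 + Σ Δx = 258 cm.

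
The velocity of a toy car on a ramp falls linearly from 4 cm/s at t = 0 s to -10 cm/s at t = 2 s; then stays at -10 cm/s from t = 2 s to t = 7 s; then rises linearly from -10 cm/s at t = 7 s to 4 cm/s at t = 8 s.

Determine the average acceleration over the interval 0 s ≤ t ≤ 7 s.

-2 cm/s²

Average acceleration = Δv/Δt = (-10 − 4)/(7 − 0) = -2 cm/s².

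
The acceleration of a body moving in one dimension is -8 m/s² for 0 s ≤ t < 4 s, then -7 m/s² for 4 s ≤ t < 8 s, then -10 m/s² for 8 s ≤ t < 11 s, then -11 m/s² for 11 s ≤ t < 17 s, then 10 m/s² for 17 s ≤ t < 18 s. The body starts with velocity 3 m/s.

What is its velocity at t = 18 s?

-143 m/s

Δv equals the area under the a-t graph; then v = v₀ + Δv.
0–4 s: -8 × 4 = -32 m/s
4–8 s: -7 × 4 = -28 m/s
8–11 s: -10 × 3 = -30 m/s
11–17 s: -11 × 6 = -66 m/s
17–18 s: 10 × 1 = 10 m/s
Δv = -146 m/s, so v(18) = 3 + (-146) = -143 m/s.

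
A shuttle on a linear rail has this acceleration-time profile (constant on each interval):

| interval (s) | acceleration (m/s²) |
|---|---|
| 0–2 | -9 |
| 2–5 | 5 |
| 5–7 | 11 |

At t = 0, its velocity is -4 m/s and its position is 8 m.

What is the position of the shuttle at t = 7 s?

On each constant-a segment, Δv = aΔt and Δx = v₀Δt + ½aΔt²; chain segment to segment.
0–2 s: v starts -4 m/s; Δx = -4·2 + ½·-9·2² = -26 m; v ends -22 m/s.
2–5 s: v starts -22 m/s; Δx = -22·3 + ½·5·3² = -43.5 m; v ends -7 m/s.
5–7 s: v starts -7 m/s; Δx = -7·2 + ½·11·2² = 8 m; v ends 15 m/s.
x(7) = 8 + Σ Δx = -53.5 m.

-53.5 m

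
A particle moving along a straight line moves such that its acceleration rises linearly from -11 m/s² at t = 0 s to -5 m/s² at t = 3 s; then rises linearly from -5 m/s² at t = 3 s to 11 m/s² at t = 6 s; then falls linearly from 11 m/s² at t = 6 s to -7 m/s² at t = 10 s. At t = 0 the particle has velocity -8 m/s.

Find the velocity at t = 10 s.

Δv equals the area under the a-t graph; then v = v₀ + Δv.
0–3 s: ½(-11 + -5)(3) = -24 m/s
3–6 s: ½(-5 + 11)(3) = 9 m/s
6–10 s: ½(11 + -7)(4) = 8 m/s
Δv = -7 m/s, so v(10) = -8 + (-7) = -15 m/s.

-15 m/s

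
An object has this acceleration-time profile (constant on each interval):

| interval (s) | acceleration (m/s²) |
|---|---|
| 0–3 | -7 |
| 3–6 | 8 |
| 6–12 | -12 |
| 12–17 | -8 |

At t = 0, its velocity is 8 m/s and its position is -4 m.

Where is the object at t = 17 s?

On each constant-a segment, Δv = aΔt and Δx = v₀Δt + ½aΔt²; chain segment to segment.
0–3 s: v starts 8 m/s; Δx = 8·3 + ½·-7·3² = -7.5 m; v ends -13 m/s.
3–6 s: v starts -13 m/s; Δx = -13·3 + ½·8·3² = -3 m; v ends 11 m/s.
6–12 s: v starts 11 m/s; Δx = 11·6 + ½·-12·6² = -150 m; v ends -61 m/s.
12–17 s: v starts -61 m/s; Δx = -61·5 + ½·-8·5² = -405 m; v ends -101 m/s.
x(17) = -4 + Σ Δx = -569.5 m.

-569.5 m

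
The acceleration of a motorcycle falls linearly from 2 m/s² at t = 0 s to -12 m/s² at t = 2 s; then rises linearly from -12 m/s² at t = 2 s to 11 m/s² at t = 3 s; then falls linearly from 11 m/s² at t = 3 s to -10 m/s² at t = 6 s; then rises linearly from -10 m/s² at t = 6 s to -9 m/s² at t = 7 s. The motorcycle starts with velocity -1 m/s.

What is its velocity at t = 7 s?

Δv equals the area under the a-t graph; then v = v₀ + Δv.
0–2 s: ½(2 + -12)(2) = -10 m/s
2–3 s: ½(-12 + 11)(1) = -0.5 m/s
3–6 s: ½(11 + -10)(3) = 1.5 m/s
6–7 s: ½(-10 + -9)(1) = -9.5 m/s
Δv = -18.5 m/s, so v(7) = -1 + (-18.5) = -19.5 m/s.

-19.5 m/s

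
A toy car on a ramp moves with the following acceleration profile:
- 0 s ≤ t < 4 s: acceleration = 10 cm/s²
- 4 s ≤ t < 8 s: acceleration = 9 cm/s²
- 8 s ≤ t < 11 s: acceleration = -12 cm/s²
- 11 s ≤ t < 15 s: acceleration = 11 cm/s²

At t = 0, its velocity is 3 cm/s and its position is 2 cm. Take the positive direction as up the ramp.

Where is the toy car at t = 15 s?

On each constant-a segment, Δv = aΔt and Δx = v₀Δt + ½aΔt²; chain segment to segment.
0–4 s: v starts 3 cm/s; Δx = 3·4 + ½·10·4² = 92 cm; v ends 43 cm/s.
4–8 s: v starts 43 cm/s; Δx = 43·4 + ½·9·4² = 244 cm; v ends 79 cm/s.
8–11 s: v starts 79 cm/s; Δx = 79·3 + ½·-12·3² = 183 cm; v ends 43 cm/s.
11–15 s: v starts 43 cm/s; Δx = 43·4 + ½·11·4² = 260 cm; v ends 87 cm/s.
x(15) = 2 + Σ Δx = 781 cm.

781 cm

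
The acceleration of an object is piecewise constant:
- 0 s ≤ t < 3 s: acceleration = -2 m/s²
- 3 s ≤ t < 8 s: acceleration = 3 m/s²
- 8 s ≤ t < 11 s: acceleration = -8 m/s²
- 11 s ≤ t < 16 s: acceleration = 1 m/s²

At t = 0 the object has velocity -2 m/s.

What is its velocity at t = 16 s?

-12 m/s

Δv equals the area under the a-t graph; then v = v₀ + Δv.
0–3 s: -2 × 3 = -6 m/s
3–8 s: 3 × 5 = 15 m/s
8–11 s: -8 × 3 = -24 m/s
11–16 s: 1 × 5 = 5 m/s
Δv = -10 m/s, so v(16) = -2 + (-10) = -12 m/s.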